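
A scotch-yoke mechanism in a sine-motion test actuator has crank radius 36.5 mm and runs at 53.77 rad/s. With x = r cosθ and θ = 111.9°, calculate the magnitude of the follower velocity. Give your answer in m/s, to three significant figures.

1.82

ω = 53.77 rad/s
x = r cosθ ⇒ ẋ = −rω sinθ.
|v| = rω|sinθ| = 0.0365·53.77·|sin 111.9°| = 1.821 m/s.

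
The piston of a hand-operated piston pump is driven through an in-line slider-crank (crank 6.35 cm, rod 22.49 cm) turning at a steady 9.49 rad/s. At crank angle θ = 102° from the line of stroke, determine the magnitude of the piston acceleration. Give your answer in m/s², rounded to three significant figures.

ω = 9.49 rad/s
x(θ) = r cosθ + √(L² − r² sin²θ); with ω constant, a = ω²·d²x/dθ².
d²x/dθ² = −r cosθ − r²(cos2θ)/√u − r⁴ sin²2θ/(4u^{3/2}),  u = L² − r² sin²θ = 0.0467221 m².
Substituting r = 0.0635 m, L = 0.2249 m, θ = 102°: d²x/dθ² = +0.030178 m.
a = ω²·d²x/dθ² = (9.49)²·(+0.030178) = +2.7178 m/s²;  |a| = 2.7178 m/s².

2.72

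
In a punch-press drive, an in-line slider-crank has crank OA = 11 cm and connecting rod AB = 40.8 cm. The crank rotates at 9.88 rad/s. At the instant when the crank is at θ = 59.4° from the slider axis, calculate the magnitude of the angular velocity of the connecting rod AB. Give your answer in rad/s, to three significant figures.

1.39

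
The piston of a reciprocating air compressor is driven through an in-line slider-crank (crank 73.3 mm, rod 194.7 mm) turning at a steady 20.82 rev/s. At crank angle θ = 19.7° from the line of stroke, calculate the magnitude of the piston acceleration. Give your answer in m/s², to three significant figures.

ω = 2π·20.8 = 130.8 rad/s
x(θ) = r cosθ + √(L² − r² sin²θ); with ω constant, a = ω²·d²x/dθ².
d²x/dθ² = −r cosθ − r²(cos2θ)/√u − r⁴ sin²2θ/(4u^{3/2}),  u = L² − r² sin²θ = 0.0372976 m².
Substituting r = 0.0733 m, L = 0.1947 m, θ = 19.7°: d²x/dθ² = -0.090911 m.
a = ω²·d²x/dθ² = (130.8)²·(-0.090911) = -1555.7 m/s²;  |a| = 1555.7 m/s².

1560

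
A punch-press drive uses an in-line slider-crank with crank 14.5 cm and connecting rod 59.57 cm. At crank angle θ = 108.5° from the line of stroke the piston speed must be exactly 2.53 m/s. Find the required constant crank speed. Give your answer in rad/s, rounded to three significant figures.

20.0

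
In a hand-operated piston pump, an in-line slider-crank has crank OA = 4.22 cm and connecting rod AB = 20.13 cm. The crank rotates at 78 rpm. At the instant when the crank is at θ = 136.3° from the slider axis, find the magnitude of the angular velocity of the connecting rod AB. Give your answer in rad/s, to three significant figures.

1.25

ω = 8.168 rad/s (converted from 78 rpm).
The rod makes angle φ with the slider axis where L sinφ = r sinθ; differentiating, L cosφ·φ̇ = r ω cosθ.
L cosφ = √(L² − r² sin²θ) = 0.19918 m.
|ω_rod| = r ω |cosθ| / √(L² − r² sin²θ) = 0.0422·8.168·0.72297/0.19918 = 1.2512 rad/s.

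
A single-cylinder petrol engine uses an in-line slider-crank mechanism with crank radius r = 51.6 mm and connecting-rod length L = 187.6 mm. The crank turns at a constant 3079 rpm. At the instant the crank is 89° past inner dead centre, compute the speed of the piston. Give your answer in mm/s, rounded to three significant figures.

16700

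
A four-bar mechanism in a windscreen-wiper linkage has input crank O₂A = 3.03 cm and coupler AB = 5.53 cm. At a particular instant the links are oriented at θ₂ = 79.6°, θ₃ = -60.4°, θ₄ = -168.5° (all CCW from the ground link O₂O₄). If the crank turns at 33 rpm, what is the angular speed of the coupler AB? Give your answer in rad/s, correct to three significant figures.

ω₂ = 3.456 rad/s (from 33 rpm).
Differentiating the loop-closure r₂e^{iθ₂}+r₃e^{iθ₃}=r₁+r₄e^{iθ₄} gives r₂ω₂e^{iθ₂}+r₃ω₃e^{iθ₃}=r₄ω₄e^{iθ₄}.
Eliminating the other unknown: ω₃ = r₂ω₂ sin(θ₄−θ₂) / [r₃ sin(θ₃−θ₄)].
Numerator sine = +0.92784; denominator sine = +0.95052.
Result = 0.0303·3.456·(+0.92784) / (0.0553·(+0.95052)) = +1.8483 rad/s; magnitude 1.8483 rad/s.

1.85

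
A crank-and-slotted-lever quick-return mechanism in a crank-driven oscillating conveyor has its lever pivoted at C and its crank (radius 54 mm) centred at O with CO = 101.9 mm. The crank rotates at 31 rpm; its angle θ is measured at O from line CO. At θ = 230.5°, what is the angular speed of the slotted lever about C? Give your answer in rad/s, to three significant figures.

0.301

ω = 3.246 rad/s (from 31 rpm).
Crank pin A relative to C: A = (d + r cosθ, r sinθ); lever angle φ = atan2(r sinθ, d + r cosθ).
Differentiating tanφ: φ̇ = rω(d cosθ + r)/(d² + r² + 2dr cosθ).
d² + r² + 2dr cosθ = |CA|² = 0.00629944 m²;  d cosθ + r = -0.010816 m.
|ω_lever| = |0.054·3.246·-0.010816| / 0.00629944 = 0.301 rad/s.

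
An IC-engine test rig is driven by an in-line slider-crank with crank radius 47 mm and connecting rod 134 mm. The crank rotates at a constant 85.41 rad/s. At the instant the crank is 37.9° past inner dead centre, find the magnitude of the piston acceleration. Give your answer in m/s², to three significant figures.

304

ω = 85.41 rad/s
x(θ) = r cosθ + √(L² − r² sin²θ); with ω constant, a = ω²·d²x/dθ².
d²x/dθ² = −r cosθ − r²(cos2θ)/√u − r⁴ sin²2θ/(4u^{3/2}),  u = L² − r² sin²θ = 0.0171224 m².
Substituting r = 0.047 m, L = 0.134 m, θ = 37.9°: d²x/dθ² = -0.04174 m.
a = ω²·d²x/dθ² = (85.41)²·(-0.04174) = -304.49 m/s²;  |a| = 304.49 m/s².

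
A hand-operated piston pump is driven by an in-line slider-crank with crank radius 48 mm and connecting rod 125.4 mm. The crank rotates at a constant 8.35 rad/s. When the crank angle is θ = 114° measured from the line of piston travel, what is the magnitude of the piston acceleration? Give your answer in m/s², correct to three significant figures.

ω = 8.35 rad/s
x(θ) = r cosθ + √(L² − r² sin²θ); with ω constant, a = ω²·d²x/dθ².
d²x/dθ² = −r cosθ − r²(cos2θ)/√u − r⁴ sin²2θ/(4u^{3/2}),  u = L² − r² sin²θ = 0.0138023 m².
Substituting r = 0.048 m, L = 0.1254 m, θ = 114°: d²x/dθ² = +0.032194 m.
a = ω²·d²x/dθ² = (8.35)²·(+0.032194) = +2.2446 m/s²;  |a| = 2.2446 m/s².

2.24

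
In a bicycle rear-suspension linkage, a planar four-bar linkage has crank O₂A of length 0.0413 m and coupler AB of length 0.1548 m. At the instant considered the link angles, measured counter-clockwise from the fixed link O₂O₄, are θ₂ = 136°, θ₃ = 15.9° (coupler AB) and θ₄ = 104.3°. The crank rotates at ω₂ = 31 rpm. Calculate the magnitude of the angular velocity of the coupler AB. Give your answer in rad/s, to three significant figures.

ω₂ = 3.246 rad/s (from 31 rpm).
Differentiating the loop-closure r₂e^{iθ₂}+r₃e^{iθ₃}=r₁+r₄e^{iθ₄} gives r₂ω₂e^{iθ₂}+r₃ω₃e^{iθ₃}=r₄ω₄e^{iθ₄}.
Eliminating the other unknown: ω₃ = r₂ω₂ sin(θ₄−θ₂) / [r₃ sin(θ₃−θ₄)].
Numerator sine = -0.52547; denominator sine = -0.99961.
Result = 0.0413·3.246·(-0.52547) / (0.1548·(-0.99961)) = +0.45529 rad/s; magnitude 0.45529 rad/s.

0.455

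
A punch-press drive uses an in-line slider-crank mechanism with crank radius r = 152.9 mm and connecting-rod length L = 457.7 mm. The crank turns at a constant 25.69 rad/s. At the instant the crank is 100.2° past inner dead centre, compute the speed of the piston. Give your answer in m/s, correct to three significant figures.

ω = 25.69 rad/s
For an in-line slider-crank, x = r cosθ + √(L² − r² sin²θ), so v = −rω sinθ·[1 + r cosθ/√(L² − r² sin²θ)].
With r = 0.1529 m, L = 0.4577 m, θ = 100.2°: √(L² − r² sin²θ) = 0.43225 m.
v = −0.1529·25.69·0.98420·[1 + 0.1529·-0.17708/0.43225] = -3.6238 m/s.
|v| = 3.6238 m/s.

3.62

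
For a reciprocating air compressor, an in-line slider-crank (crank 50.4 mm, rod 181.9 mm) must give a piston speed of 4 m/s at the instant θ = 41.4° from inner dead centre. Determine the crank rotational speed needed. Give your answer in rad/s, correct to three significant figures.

For an in-line slider-crank, |v_piston| = rω|sinθ|·[1 + r cosθ/√(L² − r² sin²θ)].
With r = 0.0504 m, L = 0.1819 m, θ = 41.4°: the bracketed kinematic factor |dx/dθ| = 0.040377 m.
ω = v/|dx/dθ| = 4/0.040377 = 99.067 rad/s.

99.1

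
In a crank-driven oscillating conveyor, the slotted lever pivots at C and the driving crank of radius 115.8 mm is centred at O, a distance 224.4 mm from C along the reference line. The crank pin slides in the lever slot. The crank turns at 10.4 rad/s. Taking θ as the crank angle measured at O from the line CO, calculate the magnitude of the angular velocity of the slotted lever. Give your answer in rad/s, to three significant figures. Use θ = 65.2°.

ω = 10.4 rad/s
Crank pin A relative to C: A = (d + r cosθ, r sinθ); lever angle φ = atan2(r sinθ, d + r cosθ).
Differentiating tanφ: φ̇ = rω(d cosθ + r)/(d² + r² + 2dr cosθ).
d² + r² + 2dr cosθ = |CA|² = 0.0855644 m²;  d cosθ + r = +0.20993 m.
|ω_lever| = |0.1158·10.4·+0.20993| / 0.0855644 = 2.9547 rad/s.

2.95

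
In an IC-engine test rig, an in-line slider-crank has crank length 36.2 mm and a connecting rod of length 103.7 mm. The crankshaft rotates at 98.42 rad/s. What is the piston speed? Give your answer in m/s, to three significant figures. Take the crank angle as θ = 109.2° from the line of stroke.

2.96

ω = 98.42 rad/s
For an in-line slider-crank, x = r cosθ + √(L² − r² sin²θ), so v = −rω sinθ·[1 + r cosθ/√(L² − r² sin²θ)].
With r = 0.0362 m, L = 0.1037 m, θ = 109.2°: √(L² − r² sin²θ) = 0.097903 m.
v = −0.0362·98.42·0.94438·[1 + 0.0362·-0.32887/0.097903] = -2.9555 m/s.
|v| = 2.9555 m/s.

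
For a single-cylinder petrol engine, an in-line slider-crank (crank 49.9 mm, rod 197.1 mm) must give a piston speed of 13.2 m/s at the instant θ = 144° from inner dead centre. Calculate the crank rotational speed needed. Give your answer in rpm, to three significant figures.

For an in-line slider-crank, |v_piston| = rω|sinθ|·[1 + r cosθ/√(L² − r² sin²θ)].
With r = 0.0499 m, L = 0.1971 m, θ = 144°: the bracketed kinematic factor |dx/dθ| = 0.023255 m.
ω = v/|dx/dθ| = 13.2/0.023255 = 567.61 rad/s.
N = 60ω/(2π) = 5420.3 rpm.

5420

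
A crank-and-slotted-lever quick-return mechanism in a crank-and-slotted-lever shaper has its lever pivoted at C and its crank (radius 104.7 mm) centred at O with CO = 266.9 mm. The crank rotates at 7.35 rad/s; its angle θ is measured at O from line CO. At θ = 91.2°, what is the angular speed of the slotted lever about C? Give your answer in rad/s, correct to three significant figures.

ω = 7.35 rad/s
Crank pin A relative to C: A = (d + r cosθ, r sinθ); lever angle φ = atan2(r sinθ, d + r cosθ).
Differentiating tanφ: φ̇ = rω(d cosθ + r)/(d² + r² + 2dr cosθ).
d² + r² + 2dr cosθ = |CA|² = 0.0810273 m²;  d cosθ + r = +0.09911 m.
|ω_lever| = |0.1047·7.35·+0.09911| / 0.0810273 = 0.94129 rad/s.

0.941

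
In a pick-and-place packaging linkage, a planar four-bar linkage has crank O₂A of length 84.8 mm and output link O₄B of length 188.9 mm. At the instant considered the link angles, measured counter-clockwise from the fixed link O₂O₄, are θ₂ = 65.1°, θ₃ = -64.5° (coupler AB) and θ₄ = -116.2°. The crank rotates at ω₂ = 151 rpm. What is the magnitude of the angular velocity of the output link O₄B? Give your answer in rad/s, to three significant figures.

6.97

ω₂ = 15.81 rad/s (from 151 rpm).
Differentiating the loop-closure r₂e^{iθ₂}+r₃e^{iθ₃}=r₁+r₄e^{iθ₄} gives r₂ω₂e^{iθ₂}+r₃ω₃e^{iθ₃}=r₄ω₄e^{iθ₄}.
Eliminating the other unknown: ω₄ = r₂ω₂ sin(θ₂−θ₃) / [r₄ sin(θ₄−θ₃)].
Numerator sine = +0.77051; denominator sine = -0.78478.
Result = 0.0848·15.81·(+0.77051) / (0.1889·(-0.78478)) = -6.9695 rad/s; magnitude 6.9695 rad/s.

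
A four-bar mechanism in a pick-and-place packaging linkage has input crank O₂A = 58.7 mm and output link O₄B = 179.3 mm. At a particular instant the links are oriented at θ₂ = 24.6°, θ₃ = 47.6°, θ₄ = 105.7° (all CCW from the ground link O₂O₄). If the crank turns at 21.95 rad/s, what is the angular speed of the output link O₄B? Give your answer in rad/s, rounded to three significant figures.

3.31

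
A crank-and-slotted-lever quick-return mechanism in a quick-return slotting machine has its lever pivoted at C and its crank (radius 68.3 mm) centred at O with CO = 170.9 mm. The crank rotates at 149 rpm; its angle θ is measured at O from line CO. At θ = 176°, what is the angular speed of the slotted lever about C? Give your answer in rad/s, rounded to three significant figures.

ω = 15.6 rad/s (from 149 rpm).
Crank pin A relative to C: A = (d + r cosθ, r sinθ); lever angle φ = atan2(r sinθ, d + r cosθ).
Differentiating tanφ: φ̇ = rω(d cosθ + r)/(d² + r² + 2dr cosθ).
d² + r² + 2dr cosθ = |CA|² = 0.0105836 m²;  d cosθ + r = -0.10218 m.
|ω_lever| = |0.0683·15.6·-0.10218| / 0.0105836 = 10.289 rad/s.

10.3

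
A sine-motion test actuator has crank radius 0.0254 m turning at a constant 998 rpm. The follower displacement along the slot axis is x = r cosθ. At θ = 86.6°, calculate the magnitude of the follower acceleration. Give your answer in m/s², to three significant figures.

ω = 104.5 rad/s (from 998 rpm).
x = r cosθ ⇒ ẍ = −rω² cosθ (ω constant).
|a| = rω²|cosθ| = 0.0254·(104.5)²·|cos 86.6°| = 16.453 m/s².

16.5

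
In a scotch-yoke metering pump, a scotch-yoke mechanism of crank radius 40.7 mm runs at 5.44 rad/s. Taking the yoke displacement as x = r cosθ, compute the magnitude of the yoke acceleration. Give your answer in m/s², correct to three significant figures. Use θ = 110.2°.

0.416

ω = 5.44 rad/s
x = r cosθ ⇒ ẍ = −rω² cosθ (ω constant).
|a| = rω²|cosθ| = 0.0407·(5.44)²·|cos 110.2°| = 0.4159 m/s².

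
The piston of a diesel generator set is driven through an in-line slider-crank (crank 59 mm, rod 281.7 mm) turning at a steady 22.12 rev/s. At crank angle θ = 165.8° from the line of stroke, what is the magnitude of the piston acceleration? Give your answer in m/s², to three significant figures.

894

ω = 2π·22.1 = 139 rad/s
x(θ) = r cosθ + √(L² − r² sin²θ); with ω constant, a = ω²·d²x/dθ².
d²x/dθ² = −r cosθ − r²(cos2θ)/√u − r⁴ sin²2θ/(4u^{3/2}),  u = L² − r² sin²θ = 0.0791454 m².
Substituting r = 0.059 m, L = 0.2817 m, θ = 165.8°: d²x/dθ² = +0.046282 m.
a = ω²·d²x/dθ² = (139)²·(+0.046282) = +894.01 m/s²;  |a| = 894.01 m/s².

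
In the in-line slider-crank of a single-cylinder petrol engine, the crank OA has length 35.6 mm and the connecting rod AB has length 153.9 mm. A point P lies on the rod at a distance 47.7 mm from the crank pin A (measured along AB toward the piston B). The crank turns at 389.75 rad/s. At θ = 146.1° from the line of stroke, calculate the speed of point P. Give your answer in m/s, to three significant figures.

ω = 389.8 rad/s.  Crank-pin speed |V_A| = rω = 13.875 m/s, perpendicular to OA.
Rod angle: sinφ = −(r/L) sinθ ⇒ φ = -7.413°; ω_rod = −rω cosθ/√(L²−r²sin²θ) = +75.462 rad/s.
V_P = V_A + ω_rod × AP, with AP = 0.0477 m along the rod.
Components: V_Px = −rω sinθ − a·ω_rod·sinφ = -7.2744 m/s;  V_Py = rω cosθ + a·ω_rod·cosφ = -7.9471 m/s.
|V_P| = √(V_Px² + V_Py²) = 10.774 m/s.

10.8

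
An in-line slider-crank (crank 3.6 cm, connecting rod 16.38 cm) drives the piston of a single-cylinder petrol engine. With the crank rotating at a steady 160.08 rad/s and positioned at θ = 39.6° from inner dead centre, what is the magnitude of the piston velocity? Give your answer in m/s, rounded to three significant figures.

4.30

ω = 160.1 rad/s
For an in-line slider-crank, x = r cosθ + √(L² − r² sin²θ), so v = −rω sinθ·[1 + r cosθ/√(L² − r² sin²θ)].
With r = 0.036 m, L = 0.1638 m, θ = 39.6°: √(L² − r² sin²θ) = 0.16218 m.
v = −0.036·160.1·0.63742·[1 + 0.036·0.77051/0.16218] = -4.3017 m/s.
|v| = 4.3017 m/s.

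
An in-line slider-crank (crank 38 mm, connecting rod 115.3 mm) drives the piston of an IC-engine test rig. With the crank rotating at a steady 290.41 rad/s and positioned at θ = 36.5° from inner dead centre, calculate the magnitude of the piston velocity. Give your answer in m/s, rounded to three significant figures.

ω = 290.4 rad/s
For an in-line slider-crank, x = r cosθ + √(L² − r² sin²θ), so v = −rω sinθ·[1 + r cosθ/√(L² − r² sin²θ)].
With r = 0.038 m, L = 0.1153 m, θ = 36.5°: √(L² − r² sin²θ) = 0.11306 m.
v = −0.038·290.4·0.59482·[1 + 0.038·0.80386/0.11306] = -8.3377 m/s.
|v| = 8.3377 m/s.

8.34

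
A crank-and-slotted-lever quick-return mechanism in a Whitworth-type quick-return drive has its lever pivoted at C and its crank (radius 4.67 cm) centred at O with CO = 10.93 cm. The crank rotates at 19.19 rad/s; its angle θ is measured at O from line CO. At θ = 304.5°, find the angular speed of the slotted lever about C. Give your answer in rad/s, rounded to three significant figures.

4.89

ω = 19.19 rad/s
Crank pin A relative to C: A = (d + r cosθ, r sinθ); lever angle φ = atan2(r sinθ, d + r cosθ).
Differentiating tanφ: φ̇ = rω(d cosθ + r)/(d² + r² + 2dr cosθ).
d² + r² + 2dr cosθ = |CA|² = 0.0199096 m²;  d cosθ + r = +0.10861 m.
|ω_lever| = |0.0467·19.19·+0.10861| / 0.0199096 = 4.8887 rad/s.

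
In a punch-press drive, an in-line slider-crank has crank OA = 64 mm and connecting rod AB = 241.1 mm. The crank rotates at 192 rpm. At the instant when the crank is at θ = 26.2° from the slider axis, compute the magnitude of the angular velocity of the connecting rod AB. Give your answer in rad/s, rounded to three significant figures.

ω = 20.11 rad/s (converted from 192 rpm).
The rod makes angle φ with the slider axis where L sinφ = r sinθ; differentiating, L cosφ·φ̇ = r ω cosθ.
L cosφ = √(L² − r² sin²θ) = 0.23944 m.
|ω_rod| = r ω |cosθ| / √(L² − r² sin²θ) = 0.064·20.11·0.89726/0.23944 = 4.8221 rad/s.

4.82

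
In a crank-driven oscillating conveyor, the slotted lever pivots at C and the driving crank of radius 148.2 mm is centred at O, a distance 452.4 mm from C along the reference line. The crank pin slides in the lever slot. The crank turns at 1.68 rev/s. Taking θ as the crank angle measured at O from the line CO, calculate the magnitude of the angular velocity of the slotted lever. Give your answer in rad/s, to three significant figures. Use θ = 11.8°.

ω = 10.56 rad/s (from 1.68 rev/s).
Crank pin A relative to C: A = (d + r cosθ, r sinθ); lever angle φ = atan2(r sinθ, d + r cosθ).
Differentiating tanφ: φ̇ = rω(d cosθ + r)/(d² + r² + 2dr cosθ).
d² + r² + 2dr cosθ = |CA|² = 0.357887 m²;  d cosθ + r = +0.59104 m.
|ω_lever| = |0.1482·10.56·+0.59104| / 0.357887 = 2.5835 rad/s.

2.58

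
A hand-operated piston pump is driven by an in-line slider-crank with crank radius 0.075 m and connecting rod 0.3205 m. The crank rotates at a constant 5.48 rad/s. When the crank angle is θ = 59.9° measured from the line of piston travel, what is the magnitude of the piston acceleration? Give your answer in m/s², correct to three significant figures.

0.868

ω = 5.48 rad/s
x(θ) = r cosθ + √(L² − r² sin²θ); with ω constant, a = ω²·d²x/dθ².
d²x/dθ² = −r cosθ − r²(cos2θ)/√u − r⁴ sin²2θ/(4u^{3/2}),  u = L² − r² sin²θ = 0.09851 m².
Substituting r = 0.075 m, L = 0.3205 m, θ = 59.9°: d²x/dθ² = -0.028899 m.
a = ω²·d²x/dθ² = (5.48)²·(-0.028899) = -0.86786 m/s²;  |a| = 0.86786 m/s².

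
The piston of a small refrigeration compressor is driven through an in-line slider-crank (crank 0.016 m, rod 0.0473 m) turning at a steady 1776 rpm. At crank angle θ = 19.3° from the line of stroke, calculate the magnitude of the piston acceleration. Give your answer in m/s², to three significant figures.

672

ω = 2π·1776/60 = 186 rad/s
x(θ) = r cosθ + √(L² − r² sin²θ); with ω constant, a = ω²·d²x/dθ².
d²x/dθ² = −r cosθ − r²(cos2θ)/√u − r⁴ sin²2θ/(4u^{3/2}),  u = L² − r² sin²θ = 0.00220932 m².
Substituting r = 0.016 m, L = 0.0473 m, θ = 19.3°: d²x/dθ² = -0.019419 m.
a = ω²·d²x/dθ² = (186)²·(-0.019419) = -671.68 m/s²;  |a| = 671.68 m/s².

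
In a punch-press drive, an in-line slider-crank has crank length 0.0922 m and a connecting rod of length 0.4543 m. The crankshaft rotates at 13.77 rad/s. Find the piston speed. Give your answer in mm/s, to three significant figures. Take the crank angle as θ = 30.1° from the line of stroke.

ω = 13.77 rad/s
For an in-line slider-crank, x = r cosθ + √(L² − r² sin²θ), so v = −rω sinθ·[1 + r cosθ/√(L² − r² sin²θ)].
With r = 0.0922 m, L = 0.4543 m, θ = 30.1°: √(L² − r² sin²θ) = 0.45194 m.
v = −0.0922·13.77·0.50151·[1 + 0.0922·0.86515/0.45194] = -0.74909 m/s.
|v| = 0.74909 m/s = 749.09 mm/s.

749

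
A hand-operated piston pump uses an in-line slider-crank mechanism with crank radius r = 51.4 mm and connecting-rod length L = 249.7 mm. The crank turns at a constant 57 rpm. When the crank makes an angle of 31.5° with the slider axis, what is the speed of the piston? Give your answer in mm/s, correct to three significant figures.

ω = 2π·57/60 = 5.969 rad/s
For an in-line slider-crank, x = r cosθ + √(L² − r² sin²θ), so v = −rω sinθ·[1 + r cosθ/√(L² − r² sin²θ)].
With r = 0.0514 m, L = 0.2497 m, θ = 31.5°: √(L² − r² sin²θ) = 0.24825 m.
v = −0.0514·5.969·0.52250·[1 + 0.0514·0.85264/0.24825] = -0.18861 m/s.
|v| = 0.18861 m/s = 188.61 mm/s.

189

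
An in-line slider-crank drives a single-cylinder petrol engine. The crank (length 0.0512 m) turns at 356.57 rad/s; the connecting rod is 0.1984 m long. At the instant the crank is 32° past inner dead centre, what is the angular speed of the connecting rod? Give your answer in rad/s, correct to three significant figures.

78.8

ω = 356.6 rad/s
The rod makes angle φ with the slider axis where L sinφ = r sinθ; differentiating, L cosφ·φ̇ = r ω cosθ.
L cosφ = √(L² − r² sin²θ) = 0.19654 m.
|ω_rod| = r ω |cosθ| / √(L² − r² sin²θ) = 0.0512·356.6·0.84805/0.19654 = 78.776 rad/s.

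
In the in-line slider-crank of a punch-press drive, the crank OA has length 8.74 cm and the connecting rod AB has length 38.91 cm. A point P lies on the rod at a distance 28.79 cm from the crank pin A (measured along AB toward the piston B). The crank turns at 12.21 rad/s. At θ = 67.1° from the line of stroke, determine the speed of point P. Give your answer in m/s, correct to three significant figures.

1.05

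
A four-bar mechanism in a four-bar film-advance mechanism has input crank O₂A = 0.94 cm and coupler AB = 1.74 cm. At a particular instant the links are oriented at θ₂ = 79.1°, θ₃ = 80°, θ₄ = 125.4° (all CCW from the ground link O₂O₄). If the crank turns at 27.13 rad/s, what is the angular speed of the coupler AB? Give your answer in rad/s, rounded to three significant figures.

ω₂ = 27.13 rad/s
Differentiating the loop-closure r₂e^{iθ₂}+r₃e^{iθ₃}=r₁+r₄e^{iθ₄} gives r₂ω₂e^{iθ₂}+r₃ω₃e^{iθ₃}=r₄ω₄e^{iθ₄}.
Eliminating the other unknown: ω₃ = r₂ω₂ sin(θ₄−θ₂) / [r₃ sin(θ₃−θ₄)].
Numerator sine = +0.72297; denominator sine = -0.71203.
Result = 0.0094·27.13·(+0.72297) / (0.0174·(-0.71203)) = -14.882 rad/s; magnitude 14.882 rad/s.

14.9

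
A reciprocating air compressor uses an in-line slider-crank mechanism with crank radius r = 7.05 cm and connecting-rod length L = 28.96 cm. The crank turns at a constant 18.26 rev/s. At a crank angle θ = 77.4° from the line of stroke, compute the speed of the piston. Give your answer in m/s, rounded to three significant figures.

8.33

ω = 2π·18.3 = 114.7 rad/s
For an in-line slider-crank, x = r cosθ + √(L² − r² sin²θ), so v = −rω sinθ·[1 + r cosθ/√(L² − r² sin²θ)].
With r = 0.0705 m, L = 0.2896 m, θ = 77.4°: √(L² − r² sin²θ) = 0.28131 m.
v = −0.0705·114.7·0.97592·[1 + 0.0705·0.21814/0.28131] = -8.3253 m/s.
|v| = 8.3253 m/s.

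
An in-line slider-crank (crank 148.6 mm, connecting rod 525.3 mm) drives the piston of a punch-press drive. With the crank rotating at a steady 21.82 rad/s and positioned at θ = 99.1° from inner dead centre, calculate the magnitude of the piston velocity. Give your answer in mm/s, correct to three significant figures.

ω = 21.82 rad/s
For an in-line slider-crank, x = r cosθ + √(L² − r² sin²θ), so v = −rω sinθ·[1 + r cosθ/√(L² − r² sin²θ)].
With r = 0.1486 m, L = 0.5253 m, θ = 99.1°: √(L² − r² sin²θ) = 0.50439 m.
v = −0.1486·21.82·0.98741·[1 + 0.1486·-0.15816/0.50439] = -3.0525 m/s.
|v| = 3.0525 m/s = 3052.5 mm/s.

3050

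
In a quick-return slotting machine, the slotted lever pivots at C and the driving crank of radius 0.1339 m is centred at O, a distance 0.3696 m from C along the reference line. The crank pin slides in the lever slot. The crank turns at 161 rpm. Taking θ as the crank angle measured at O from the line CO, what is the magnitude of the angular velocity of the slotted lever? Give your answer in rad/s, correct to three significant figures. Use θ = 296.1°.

3.38

ω = 16.86 rad/s (from 161 rpm).
Crank pin A relative to C: A = (d + r cosθ, r sinθ); lever angle φ = atan2(r sinθ, d + r cosθ).
Differentiating tanφ: φ̇ = rω(d cosθ + r)/(d² + r² + 2dr cosθ).
d² + r² + 2dr cosθ = |CA|² = 0.198078 m²;  d cosθ + r = +0.2965 m.
|ω_lever| = |0.1339·16.86·+0.2965| / 0.198078 = 3.3793 rad/s.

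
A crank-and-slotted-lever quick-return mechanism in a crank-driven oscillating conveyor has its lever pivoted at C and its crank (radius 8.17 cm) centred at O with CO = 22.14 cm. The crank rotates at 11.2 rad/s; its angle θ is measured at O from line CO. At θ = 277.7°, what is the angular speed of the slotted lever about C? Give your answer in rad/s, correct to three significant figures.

1.68

ω = 11.2 rad/s
Crank pin A relative to C: A = (d + r cosθ, r sinθ); lever angle φ = atan2(r sinθ, d + r cosθ).
Differentiating tanφ: φ̇ = rω(d cosθ + r)/(d² + r² + 2dr cosθ).
d² + r² + 2dr cosθ = |CA|² = 0.06054 m²;  d cosθ + r = +0.11136 m.
|ω_lever| = |0.0817·11.2·+0.11136| / 0.06054 = 1.6832 rad/s.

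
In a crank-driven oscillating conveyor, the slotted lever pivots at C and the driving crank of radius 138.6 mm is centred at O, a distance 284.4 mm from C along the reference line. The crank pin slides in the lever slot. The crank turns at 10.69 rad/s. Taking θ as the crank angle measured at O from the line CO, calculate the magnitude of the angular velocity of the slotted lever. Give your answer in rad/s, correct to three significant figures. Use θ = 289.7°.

2.74

ω = 10.69 rad/s
Crank pin A relative to C: A = (d + r cosθ, r sinθ); lever angle φ = atan2(r sinθ, d + r cosθ).
Differentiating tanφ: φ̇ = rω(d cosθ + r)/(d² + r² + 2dr cosθ).
d² + r² + 2dr cosθ = |CA|² = 0.126668 m²;  d cosθ + r = +0.23447 m.
|ω_lever| = |0.1386·10.69·+0.23447| / 0.126668 = 2.7426 rad/s.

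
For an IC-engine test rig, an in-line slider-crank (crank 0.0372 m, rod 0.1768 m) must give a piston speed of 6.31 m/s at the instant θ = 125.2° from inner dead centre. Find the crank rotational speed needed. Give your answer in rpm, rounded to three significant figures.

2260

For an in-line slider-crank, |v_piston| = rω|sinθ|·[1 + r cosθ/√(L² − r² sin²θ)].
With r = 0.0372 m, L = 0.1768 m, θ = 125.2°: the bracketed kinematic factor |dx/dθ| = 0.026655 m.
ω = v/|dx/dθ| = 6.31/0.026655 = 236.73 rad/s.
N = 60ω/(2π) = 2260.6 rpm.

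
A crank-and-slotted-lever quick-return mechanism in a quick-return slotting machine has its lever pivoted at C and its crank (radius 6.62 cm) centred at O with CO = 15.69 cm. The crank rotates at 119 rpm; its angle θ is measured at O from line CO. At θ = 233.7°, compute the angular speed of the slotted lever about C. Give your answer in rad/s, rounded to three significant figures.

1.32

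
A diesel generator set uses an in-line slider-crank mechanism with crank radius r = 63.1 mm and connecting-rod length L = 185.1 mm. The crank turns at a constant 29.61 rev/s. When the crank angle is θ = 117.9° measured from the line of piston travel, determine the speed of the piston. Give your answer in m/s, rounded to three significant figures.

8.64

ω = 2π·29.6 = 186 rad/s
For an in-line slider-crank, x = r cosθ + √(L² − r² sin²θ), so v = −rω sinθ·[1 + r cosθ/√(L² − r² sin²θ)].
With r = 0.0631 m, L = 0.1851 m, θ = 117.9°: √(L² − r² sin²θ) = 0.1765 m.
v = −0.0631·186·0.88377·[1 + 0.0631·-0.46793/0.1765] = -8.6393 m/s.
|v| = 8.6393 m/s.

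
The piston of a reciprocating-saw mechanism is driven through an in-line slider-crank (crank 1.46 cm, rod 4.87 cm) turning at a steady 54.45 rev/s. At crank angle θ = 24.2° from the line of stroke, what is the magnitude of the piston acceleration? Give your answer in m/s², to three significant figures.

1910

ω = 2π·54.5 = 342.1 rad/s
x(θ) = r cosθ + √(L² − r² sin²θ); with ω constant, a = ω²·d²x/dθ².
d²x/dθ² = −r cosθ − r²(cos2θ)/√u − r⁴ sin²2θ/(4u^{3/2}),  u = L² − r² sin²θ = 0.00233587 m².
Substituting r = 0.0146 m, L = 0.0487 m, θ = 24.2°: d²x/dθ² = -0.016301 m.
a = ω²·d²x/dθ² = (342.1)²·(-0.016301) = -1908 m/s²;  |a| = 1908 m/s².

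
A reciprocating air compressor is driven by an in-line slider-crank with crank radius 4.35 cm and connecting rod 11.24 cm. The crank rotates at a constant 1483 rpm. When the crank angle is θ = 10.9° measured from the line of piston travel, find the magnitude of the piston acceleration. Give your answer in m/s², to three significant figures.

1410

ω = 2π·1483/60 = 155.3 rad/s
x(θ) = r cosθ + √(L² − r² sin²θ); with ω constant, a = ω²·d²x/dθ².
d²x/dθ² = −r cosθ − r²(cos2θ)/√u − r⁴ sin²2θ/(4u^{3/2}),  u = L² − r² sin²θ = 0.0125661 m².
Substituting r = 0.0435 m, L = 0.1124 m, θ = 10.9°: d²x/dθ² = -0.058476 m.
a = ω²·d²x/dθ² = (155.3)²·(-0.058476) = -1410.3 m/s²;  |a| = 1410.3 m/s².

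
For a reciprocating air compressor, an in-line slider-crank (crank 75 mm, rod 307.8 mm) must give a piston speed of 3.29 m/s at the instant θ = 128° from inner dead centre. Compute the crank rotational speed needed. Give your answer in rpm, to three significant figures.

628

For an in-line slider-crank, |v_piston| = rω|sinθ|·[1 + r cosθ/√(L² − r² sin²θ)].
With r = 0.075 m, L = 0.3078 m, θ = 128°: the bracketed kinematic factor |dx/dθ| = 0.050067 m.
ω = v/|dx/dθ| = 3.29/0.050067 = 65.712 rad/s.
N = 60ω/(2π) = 627.51 rpm.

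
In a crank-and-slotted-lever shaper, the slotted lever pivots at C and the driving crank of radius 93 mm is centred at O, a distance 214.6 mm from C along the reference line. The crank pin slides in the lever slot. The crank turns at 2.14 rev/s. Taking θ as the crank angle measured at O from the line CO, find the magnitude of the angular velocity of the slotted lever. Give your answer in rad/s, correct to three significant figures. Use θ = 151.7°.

6.13

ω = 13.45 rad/s (from 2.14 rev/s).
Crank pin A relative to C: A = (d + r cosθ, r sinθ); lever angle φ = atan2(r sinθ, d + r cosθ).
Differentiating tanφ: φ̇ = rω(d cosθ + r)/(d² + r² + 2dr cosθ).
d² + r² + 2dr cosθ = |CA|² = 0.0195574 m²;  d cosθ + r = -0.09595 m.
|ω_lever| = |0.093·13.45·-0.09595| / 0.0195574 = 6.135 rad/s.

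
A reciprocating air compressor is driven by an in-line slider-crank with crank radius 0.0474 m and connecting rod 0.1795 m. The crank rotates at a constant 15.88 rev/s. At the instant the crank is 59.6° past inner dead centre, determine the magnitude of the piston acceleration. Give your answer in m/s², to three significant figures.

178

ω = 2π·15.9 = 99.78 rad/s
x(θ) = r cosθ + √(L² − r² sin²θ); with ω constant, a = ω²·d²x/dθ².
d²x/dθ² = −r cosθ − r²(cos2θ)/√u − r⁴ sin²2θ/(4u^{3/2}),  u = L² − r² sin²θ = 0.0305488 m².
Substituting r = 0.0474 m, L = 0.1795 m, θ = 59.6°: d²x/dθ² = -0.017895 m.
a = ω²·d²x/dθ² = (99.78)²·(-0.017895) = -178.15 m/s²;  |a| = 178.15 m/s².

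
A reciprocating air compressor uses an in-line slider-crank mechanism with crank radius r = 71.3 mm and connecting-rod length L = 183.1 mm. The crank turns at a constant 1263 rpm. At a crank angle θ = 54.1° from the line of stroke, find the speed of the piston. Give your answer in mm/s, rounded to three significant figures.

ω = 2π·1263/60 = 132.3 rad/s
For an in-line slider-crank, x = r cosθ + √(L² − r² sin²θ), so v = −rω sinθ·[1 + r cosθ/√(L² − r² sin²θ)].
With r = 0.0713 m, L = 0.1831 m, θ = 54.1°: √(L² − r² sin²θ) = 0.17375 m.
v = −0.0713·132.3·0.81004·[1 + 0.0713·0.58637/0.17375] = -9.4769 m/s.
|v| = 9.4769 m/s = 9476.9 mm/s.

9480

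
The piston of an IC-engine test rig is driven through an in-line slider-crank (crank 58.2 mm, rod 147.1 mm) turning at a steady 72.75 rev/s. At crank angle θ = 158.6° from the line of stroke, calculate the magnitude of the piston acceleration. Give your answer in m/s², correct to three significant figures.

7660

ω = 2π·72.8 = 457.1 rad/s
x(θ) = r cosθ + √(L² − r² sin²θ); with ω constant, a = ω²·d²x/dθ².
d²x/dθ² = −r cosθ − r²(cos2θ)/√u − r⁴ sin²2θ/(4u^{3/2}),  u = L² − r² sin²θ = 0.0211874 m².
Substituting r = 0.0582 m, L = 0.1471 m, θ = 158.6°: d²x/dθ² = +0.036684 m.
a = ω²·d²x/dθ² = (457.1)²·(+0.036684) = +7664.8 m/s²;  |a| = 7664.8 m/s².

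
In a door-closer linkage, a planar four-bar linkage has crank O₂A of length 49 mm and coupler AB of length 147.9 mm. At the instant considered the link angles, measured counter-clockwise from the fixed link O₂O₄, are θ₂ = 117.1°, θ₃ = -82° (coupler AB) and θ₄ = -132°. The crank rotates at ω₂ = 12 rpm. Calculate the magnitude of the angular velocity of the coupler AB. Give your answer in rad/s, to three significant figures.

ω₂ = 1.257 rad/s (from 12 rpm).
Differentiating the loop-closure r₂e^{iθ₂}+r₃e^{iθ₃}=r₁+r₄e^{iθ₄} gives r₂ω₂e^{iθ₂}+r₃ω₃e^{iθ₃}=r₄ω₄e^{iθ₄}.
Eliminating the other unknown: ω₃ = r₂ω₂ sin(θ₄−θ₂) / [r₃ sin(θ₃−θ₄)].
Numerator sine = +0.93420; denominator sine = +0.76604.
Result = 0.049·1.257·(+0.93420) / (0.1479·(+0.76604)) = +0.50772 rad/s; magnitude 0.50772 rad/s.

0.508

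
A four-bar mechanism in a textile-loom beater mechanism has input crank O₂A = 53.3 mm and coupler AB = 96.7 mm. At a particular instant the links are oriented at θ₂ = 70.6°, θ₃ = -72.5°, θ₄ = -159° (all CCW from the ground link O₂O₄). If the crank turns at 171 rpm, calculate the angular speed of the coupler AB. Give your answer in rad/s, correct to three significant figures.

ω₂ = 17.91 rad/s (from 171 rpm).
Differentiating the loop-closure r₂e^{iθ₂}+r₃e^{iθ₃}=r₁+r₄e^{iθ₄} gives r₂ω₂e^{iθ₂}+r₃ω₃e^{iθ₃}=r₄ω₄e^{iθ₄}.
Eliminating the other unknown: ω₃ = r₂ω₂ sin(θ₄−θ₂) / [r₃ sin(θ₃−θ₄)].
Numerator sine = +0.76154; denominator sine = +0.99813.
Result = 0.0533·17.91·(+0.76154) / (0.0967·(+0.99813)) = +7.5306 rad/s; magnitude 7.5306 rad/s.

7.53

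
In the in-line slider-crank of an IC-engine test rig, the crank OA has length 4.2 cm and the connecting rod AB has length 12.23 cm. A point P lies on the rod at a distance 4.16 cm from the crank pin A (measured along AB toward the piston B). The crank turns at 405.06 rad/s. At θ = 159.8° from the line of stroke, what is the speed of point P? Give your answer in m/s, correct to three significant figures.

ω = 405.1 rad/s.  Crank-pin speed |V_A| = rω = 17.013 m/s, perpendicular to OA.
Rod angle: sinφ = −(r/L) sinθ ⇒ φ = -6.810°; ω_rod = −rω cosθ/√(L²−r²sin²θ) = +131.48 rad/s.
V_P = V_A + ω_rod × AP, with AP = 0.0416 m along the rod.
Components: V_Px = −rω sinθ − a·ω_rod·sinφ = -5.2258 m/s;  V_Py = rω cosθ + a·ω_rod·cosφ = -10.535 m/s.
|V_P| = √(V_Px² + V_Py²) = 11.76 m/s.

11.8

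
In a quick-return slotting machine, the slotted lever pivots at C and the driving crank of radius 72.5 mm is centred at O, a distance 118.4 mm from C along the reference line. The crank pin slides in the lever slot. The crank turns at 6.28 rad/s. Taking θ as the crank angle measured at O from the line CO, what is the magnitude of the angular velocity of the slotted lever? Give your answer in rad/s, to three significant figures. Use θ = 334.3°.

ω = 6.28 rad/s
Crank pin A relative to C: A = (d + r cosθ, r sinθ); lever angle φ = atan2(r sinθ, d + r cosθ).
Differentiating tanφ: φ̇ = rω(d cosθ + r)/(d² + r² + 2dr cosθ).
d² + r² + 2dr cosθ = |CA|² = 0.0347445 m²;  d cosθ + r = +0.17919 m.
|ω_lever| = |0.0725·6.28·+0.17919| / 0.0347445 = 2.3481 rad/s.

2.35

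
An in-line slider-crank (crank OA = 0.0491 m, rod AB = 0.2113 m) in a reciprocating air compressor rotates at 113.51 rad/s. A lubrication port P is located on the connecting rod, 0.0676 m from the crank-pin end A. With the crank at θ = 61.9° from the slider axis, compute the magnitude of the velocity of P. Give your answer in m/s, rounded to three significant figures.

ω = 113.5 rad/s.  Crank-pin speed |V_A| = rω = 5.5733 m/s, perpendicular to OA.
Rod angle: sinφ = −(r/L) sinθ ⇒ φ = -11.828°; ω_rod = −rω cosθ/√(L²−r²sin²θ) = -12.693 rad/s.
V_P = V_A + ω_rod × AP, with AP = 0.0676 m along the rod.
Components: V_Px = −rω sinθ − a·ω_rod·sinφ = -5.0923 m/s;  V_Py = rω cosθ + a·ω_rod·cosφ = +1.7853 m/s.
|V_P| = √(V_Px² + V_Py²) = 5.3962 m/s.

5.40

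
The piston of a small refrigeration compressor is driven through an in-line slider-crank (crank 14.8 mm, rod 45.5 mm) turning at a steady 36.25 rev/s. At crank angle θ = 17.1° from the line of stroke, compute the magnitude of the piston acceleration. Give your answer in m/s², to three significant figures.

943

ω = 2π·36.2 = 227.8 rad/s
x(θ) = r cosθ + √(L² − r² sin²θ); with ω constant, a = ω²·d²x/dθ².
d²x/dθ² = −r cosθ − r²(cos2θ)/√u − r⁴ sin²2θ/(4u^{3/2}),  u = L² − r² sin²θ = 0.00205131 m².
Substituting r = 0.0148 m, L = 0.0455 m, θ = 17.1°: d²x/dθ² = -0.018186 m.
a = ω²·d²x/dθ² = (227.8)²·(-0.018186) = -943.46 m/s²;  |a| = 943.46 m/s².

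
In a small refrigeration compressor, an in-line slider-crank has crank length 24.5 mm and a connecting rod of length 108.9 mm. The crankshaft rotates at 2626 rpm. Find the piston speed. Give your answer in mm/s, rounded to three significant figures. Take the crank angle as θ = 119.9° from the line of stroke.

ω = 2π·2626/60 = 275 rad/s
For an in-line slider-crank, x = r cosθ + √(L² − r² sin²θ), so v = −rω sinθ·[1 + r cosθ/√(L² − r² sin²θ)].
With r = 0.0245 m, L = 0.1089 m, θ = 119.9°: √(L² − r² sin²θ) = 0.10681 m.
v = −0.0245·275·0.86690·[1 + 0.0245·-0.49849/0.10681] = -5.1728 m/s.
|v| = 5.1728 m/s = 5172.8 mm/s.

5170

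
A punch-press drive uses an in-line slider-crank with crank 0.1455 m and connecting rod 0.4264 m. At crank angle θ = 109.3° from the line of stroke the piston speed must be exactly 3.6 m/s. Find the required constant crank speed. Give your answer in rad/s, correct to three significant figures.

29.8

For an in-line slider-crank, |v_piston| = rω|sinθ|·[1 + r cosθ/√(L² − r² sin²θ)].
With r = 0.1455 m, L = 0.4264 m, θ = 109.3°: the bracketed kinematic factor |dx/dθ| = 0.12096 m.
ω = v/|dx/dθ| = 3.6/0.12096 = 29.761 rad/s.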